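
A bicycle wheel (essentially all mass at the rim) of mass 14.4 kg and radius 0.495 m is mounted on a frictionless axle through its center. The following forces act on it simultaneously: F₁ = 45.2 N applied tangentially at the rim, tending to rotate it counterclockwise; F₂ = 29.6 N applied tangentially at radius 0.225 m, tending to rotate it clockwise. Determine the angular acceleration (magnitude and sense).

I = MR² = (14.4)(0.495)² = 3.528 kg·m².
Taking counterclockwise as positive: τ₁ = +(45.2)(0.495) = +22.37 N·m; τ₂ = −(29.6)(0.225) = −6.660 N·m.
Net torque τ = 15.71 N·m.
α = τ/I = 15.71/3.528 = 4.454 rad/s².

α ≈ 4.45 rad/s², counterclockwise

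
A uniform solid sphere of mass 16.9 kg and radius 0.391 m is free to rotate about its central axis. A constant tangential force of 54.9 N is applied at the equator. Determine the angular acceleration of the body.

α ≈ 20.8 rad/s²

I = (2/5)MR² = (2/5)(16.9)(0.391)² = 1.033 kg·m².
τ = F R = (54.9)(0.391) = 21.47 N·m.
From τ = Iα: α = 21.47/1.033 = 20.77 rad/s².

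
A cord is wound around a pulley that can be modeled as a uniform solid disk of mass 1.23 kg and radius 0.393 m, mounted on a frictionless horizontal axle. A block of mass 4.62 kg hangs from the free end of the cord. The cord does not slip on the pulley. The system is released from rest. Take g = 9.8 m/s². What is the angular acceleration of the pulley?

I = ½MR² = (1/2)(1.23)(0.393)² = 0.09499 kg·m².
Block: mg − T = ma. Pulley: TR = Iα. No-slip: a = αR, so T = (I/R²)a = 0.6150·a.
Then mg = (m + 0.6150)a, so a = (4.62)(9.8)/(4.62 + 0.6150) = 8.649 m/s².
α = a/R = 8.649/0.393 = 22.01 rad/s².

α ≈ 22.0 rad/s²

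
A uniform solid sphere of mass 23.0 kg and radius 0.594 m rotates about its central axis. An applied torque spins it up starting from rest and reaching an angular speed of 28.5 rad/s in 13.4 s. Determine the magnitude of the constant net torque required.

τ ≈ 6.90 N·m

I = (2/5)MR² = (2/5)(23.0)(0.594)² = 3.246 kg·m².
α = Δω/Δt = (28.5 − 0)/13.4 = 2.127 rad/s².
τ = Iα = (3.246)(2.127) = 6.904 N·m.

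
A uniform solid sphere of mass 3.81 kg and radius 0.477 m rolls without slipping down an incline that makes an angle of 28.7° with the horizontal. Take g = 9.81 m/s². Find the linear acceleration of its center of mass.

a ≈ 3.36 m/s²

Translation along the incline: Mg sinθ − f = Ma.
Rotation about the center: fR = Iα with I = (2/5)MR². No-slip gives a = αR, so f = (I/R²)a = (2/5)M a.
Substituting: Mg sinθ = (1 + 0.4000)Ma, so a = g sinθ/(1 + 0.4000) = (9.81) sin 28.7° / 1.400 = 3.365 m/s².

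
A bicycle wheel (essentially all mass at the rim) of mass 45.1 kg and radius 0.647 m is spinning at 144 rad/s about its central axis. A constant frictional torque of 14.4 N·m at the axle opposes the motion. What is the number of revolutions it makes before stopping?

≈ 2160 revolutions

I = MR² = (45.1)(0.647)² = 18.88 kg·m².
The net torque has magnitude 14.4 N·m, opposing ω.
|α| = τ/I = 14.40/18.88 = 0.7627 rad/s² (deceleration).
ω² = ω₀² − 2|α|θ with ω = 0 ⇒ θ = ω₀²/(2|α|) = 13590 rad = 2163 rev.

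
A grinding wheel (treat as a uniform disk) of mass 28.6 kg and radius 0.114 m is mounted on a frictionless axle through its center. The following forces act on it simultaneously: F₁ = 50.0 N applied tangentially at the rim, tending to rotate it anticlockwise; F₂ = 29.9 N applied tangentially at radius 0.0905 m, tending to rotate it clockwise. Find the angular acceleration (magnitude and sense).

α ≈ 16.1 rad/s², anticlockwise

I = ½MR² = (1/2)(28.6)(0.114)² = 0.1858 kg·m².
Taking anticlockwise as positive: τ₁ = +(50.0)(0.114) = +5.700 N·m; τ₂ = −(29.9)(0.0905) = −2.706 N·m.
Net torque τ = 2.994 N·m.
α = τ/I = 2.994/0.1858 = 16.11 rad/s².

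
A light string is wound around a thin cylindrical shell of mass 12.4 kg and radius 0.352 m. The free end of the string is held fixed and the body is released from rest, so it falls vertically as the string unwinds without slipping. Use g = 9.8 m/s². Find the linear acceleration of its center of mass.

Translation: Mg − T = Ma. Rotation about the center: TR = Iα with I = MR².
With a = αR: T = (I/R²)a = M a, so Mg = (1 + 1.000)Ma.
a = g/(1 + 1.000) = 9.8/2.000 = 4.900 m/s².

a ≈ 4.90 m/s²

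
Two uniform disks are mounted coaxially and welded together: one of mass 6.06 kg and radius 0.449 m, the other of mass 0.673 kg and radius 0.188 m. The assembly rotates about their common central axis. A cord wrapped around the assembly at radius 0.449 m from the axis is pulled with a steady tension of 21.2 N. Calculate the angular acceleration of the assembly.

I = ½M₁R₁² + ½M₂R₂² = ½(6.06)(0.449)² + ½(0.673)(0.188)² = 0.6227 kg·m².
τ = F r = (21.2)(0.449) = 9.519 N·m.
α = τ/I = 9.519/0.6227 = 15.29 rad/s².

α ≈ 15.3 rad/s²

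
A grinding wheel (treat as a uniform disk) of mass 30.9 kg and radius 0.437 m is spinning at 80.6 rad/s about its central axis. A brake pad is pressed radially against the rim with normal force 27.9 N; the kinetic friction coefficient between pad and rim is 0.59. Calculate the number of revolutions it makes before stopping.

I = ½MR² = (1/2)(30.9)(0.437)² = 2.950 kg·m².
Friction force f = μN = (0.59)(27.9) = 16.46 N at the rim; torque magnitude τ = fR = 7.193 N·m, opposing ω.
|α| = τ/I = 7.193/2.950 = 2.438 rad/s² (deceleration).
ω² = ω₀² − 2|α|θ with ω = 0 ⇒ θ = ω₀²/(2|α|) = 1332 rad = 212.0 rev.

≈ 212 revolutions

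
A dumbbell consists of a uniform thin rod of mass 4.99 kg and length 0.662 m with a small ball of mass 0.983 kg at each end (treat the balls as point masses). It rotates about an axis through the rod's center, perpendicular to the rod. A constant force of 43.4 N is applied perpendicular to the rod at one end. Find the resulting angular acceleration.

α ≈ 36.1 rad/s²

I_rod = (1/12)ML² = (1/12)(4.99)(0.662)² = 0.1822 kg·m².
I_balls = 2·m·(L/2)² = 2(0.983)(0.3310)² = 0.2154 kg·m².
Total I = 0.3976 kg·m².
τ = F·(L/2) = (43.4)(0.331) = 14.37 N·m.
α = τ/I = 14.37/0.3976 = 36.13 rad/s².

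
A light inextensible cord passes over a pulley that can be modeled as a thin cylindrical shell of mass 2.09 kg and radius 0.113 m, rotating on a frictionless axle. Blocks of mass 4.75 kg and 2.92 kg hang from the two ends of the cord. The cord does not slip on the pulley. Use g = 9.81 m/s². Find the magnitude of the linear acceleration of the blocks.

I = MR² = (2.09)(0.113)² = 0.02669 kg·m².
Heavier block: m₁g − T₁ = m₁a. Lighter block: T₂ − m₂g = m₂a.
Pulley: (T₁ − T₂)R = Iα = I(a/R), so T₁ − T₂ = (I/R²)a = 1·M_p a = 2.090·a.
Adding the three: (m₁ − m₂)g = (m₁ + m₂ + 2.090)a, so a = (4.75 − 2.92)(9.81)/(4.75 + 2.92 + 2.090) = 1.839 m/s².

a ≈ 1.84 m/s²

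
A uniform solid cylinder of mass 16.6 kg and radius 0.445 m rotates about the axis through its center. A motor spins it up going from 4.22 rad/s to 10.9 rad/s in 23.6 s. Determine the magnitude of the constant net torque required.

τ ≈ 0.465 N·m

I = ½MR² = (1/2)(16.6)(0.445)² = 1.644 kg·m².
α = Δω/Δt = (10.9 − 4.22)/23.6 = 0.2831 rad/s².
τ = Iα = (1.644)(0.2831) = 0.4652 N·m.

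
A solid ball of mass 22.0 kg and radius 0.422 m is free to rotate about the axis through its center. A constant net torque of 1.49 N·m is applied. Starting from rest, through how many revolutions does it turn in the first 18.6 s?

I = (2/5)MR² = (2/5)(22.0)(0.422)² = 1.567 kg·m².
α = τ/I = 1.49/1.567 = 0.9508 rad/s².
θ = ½αt² = ½(0.9508)(18.6)² = 164.5 rad.
Revolutions = θ/(2π) = 26.18.

≈ 26.2 revolutions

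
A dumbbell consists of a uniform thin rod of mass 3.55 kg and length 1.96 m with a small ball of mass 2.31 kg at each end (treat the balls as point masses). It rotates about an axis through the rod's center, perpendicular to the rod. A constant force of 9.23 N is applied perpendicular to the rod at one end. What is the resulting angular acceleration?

I_rod = (1/12)ML² = (1/12)(3.55)(1.96)² = 1.136 kg·m².
I_balls = 2·m·(L/2)² = 2(2.31)(0.9800)² = 4.437 kg·m².
Total I = 5.574 kg·m².
τ = F·(L/2) = (9.23)(0.980) = 9.045 N·m.
α = τ/I = 9.045/5.574 = 1.623 rad/s².

α ≈ 1.62 rad/s²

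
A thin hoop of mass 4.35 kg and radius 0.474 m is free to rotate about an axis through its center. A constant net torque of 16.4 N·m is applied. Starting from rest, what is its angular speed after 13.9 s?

I = MR² = (4.35)(0.474)² = 0.9773 kg·m².
α = τ/I = 16.4/0.9773 = 16.78 rad/s².
ω = ω₀ + αt = 0 + (16.78)(13.9) = 233.2 rad/s.

ω ≈ 233 rad/s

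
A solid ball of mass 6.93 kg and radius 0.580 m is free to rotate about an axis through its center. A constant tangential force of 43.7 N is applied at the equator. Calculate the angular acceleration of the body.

I = (2/5)MR² = (2/5)(6.93)(0.580)² = 0.9325 kg·m².
τ = F R = (43.7)(0.580) = 25.35 N·m.
Newton's second law for rotation, τ = Iα, gives α = τ/I = 25.35/0.9325 = 27.18 rad/s².

α ≈ 27.2 rad/s²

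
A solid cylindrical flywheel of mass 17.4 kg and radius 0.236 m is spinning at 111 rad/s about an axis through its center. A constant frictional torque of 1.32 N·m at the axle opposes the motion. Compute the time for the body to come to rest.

t ≈ 40.7 s

I = ½MR² = (1/2)(17.4)(0.236)² = 0.4846 kg·m².
The net torque has magnitude 1.32 N·m, opposing ω.
|α| = τ/I = 1.320/0.4846 = 2.724 rad/s² (deceleration).
0 = ω₀ − |α|t ⇒ t = ω₀/|α| = 111/2.724 = 40.75 s.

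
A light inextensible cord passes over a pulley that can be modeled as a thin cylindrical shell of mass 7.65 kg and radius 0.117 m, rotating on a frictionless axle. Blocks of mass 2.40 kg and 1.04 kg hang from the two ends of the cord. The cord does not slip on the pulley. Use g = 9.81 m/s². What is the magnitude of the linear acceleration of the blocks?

a ≈ 1.20 m/s²

I = MR² = (7.65)(0.117)² = 0.1047 kg·m².
Heavier block: m₁g − T₁ = m₁a. Lighter block: T₂ − m₂g = m₂a.
Pulley: (T₁ − T₂)R = Iα = I(a/R), so T₁ − T₂ = (I/R²)a = 1·M_p a = 7.650·a.
Adding the three: (m₁ − m₂)g = (m₁ + m₂ + 7.650)a, so a = (2.40 − 1.04)(9.81)/(2.40 + 1.04 + 7.650) = 1.203 m/s².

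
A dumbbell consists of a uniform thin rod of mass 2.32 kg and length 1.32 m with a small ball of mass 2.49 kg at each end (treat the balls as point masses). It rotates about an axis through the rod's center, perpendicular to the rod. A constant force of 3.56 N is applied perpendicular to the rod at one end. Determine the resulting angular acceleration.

I_rod = (1/12)ML² = (1/12)(2.32)(1.32)² = 0.3369 kg·m².
I_balls = 2·m·(L/2)² = 2(2.49)(0.6600)² = 2.169 kg·m².
Total I = 2.506 kg·m².
τ = F·(L/2) = (3.56)(0.660) = 2.350 N·m.
α = τ/I = 2.350/2.506 = 0.9375 rad/s².

α ≈ 0.938 rad/s²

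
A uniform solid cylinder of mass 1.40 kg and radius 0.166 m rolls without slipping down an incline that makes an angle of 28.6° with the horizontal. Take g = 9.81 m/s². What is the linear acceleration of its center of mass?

a ≈ 3.13 m/s²

Translation along the incline: Mg sinθ − f = Ma.
Rotation about the center: fR = Iα with I = ½MR². No-slip gives a = αR, so f = (I/R²)a = (1/2)M a.
Substituting: Mg sinθ = (1 + 0.5000)Ma, so a = g sinθ/(1 + 0.5000) = (9.81) sin 28.6° / 1.500 = 3.131 m/s².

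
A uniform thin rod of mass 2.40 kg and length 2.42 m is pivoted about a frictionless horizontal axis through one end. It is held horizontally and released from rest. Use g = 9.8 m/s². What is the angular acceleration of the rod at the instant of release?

α ≈ 6.07 rad/s²

About the pivot, I = (1/3)ML² = (1/3)(2.40)(2.42)² = 4.685 kg·m².
The weight acts at the center, a distance L/2 = 1.210 m from the pivot; τ = Mg(L/2) = 28.46 N·m.
α = τ/I = 28.46/4.685 = 6.074 rad/s².
(Equivalently α = (3g/(2L)) = 6.074 rad/s².)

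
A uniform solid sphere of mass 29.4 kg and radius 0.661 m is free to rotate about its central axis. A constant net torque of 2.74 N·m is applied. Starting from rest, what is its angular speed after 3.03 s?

I = (2/5)MR² = (2/5)(29.4)(0.661)² = 5.138 kg·m².
α = τ/I = 2.74/5.138 = 0.5333 rad/s².
ω = ω₀ + αt = 0 + (0.5333)(3.03) = 1.616 rad/s.

ω ≈ 1.62 rad/s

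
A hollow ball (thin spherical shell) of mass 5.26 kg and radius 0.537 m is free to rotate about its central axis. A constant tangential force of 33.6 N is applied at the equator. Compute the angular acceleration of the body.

α ≈ 17.8 rad/s²

I = (2/3)MR² = (2/3)(5.26)(0.537)² = 1.011 kg·m².
τ = F R = (33.6)(0.537) = 18.04 N·m.
From τ = Iα: α = 18.04/1.011 = 17.84 rad/s².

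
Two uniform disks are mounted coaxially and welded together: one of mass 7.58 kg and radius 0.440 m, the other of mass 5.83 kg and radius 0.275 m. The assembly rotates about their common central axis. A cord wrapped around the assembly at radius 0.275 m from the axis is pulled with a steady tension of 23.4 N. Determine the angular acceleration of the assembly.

α ≈ 6.74 rad/s²

I = ½M₁R₁² + ½M₂R₂² = ½(7.58)(0.440)² + ½(5.83)(0.275)² = 0.9542 kg·m².
τ = F r = (23.4)(0.275) = 6.435 N·m.
α = τ/I = 6.435/0.9542 = 6.744 rad/s².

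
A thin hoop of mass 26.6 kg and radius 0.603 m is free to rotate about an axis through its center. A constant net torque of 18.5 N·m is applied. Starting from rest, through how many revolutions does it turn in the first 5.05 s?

≈ 3.88 revolutions

I = MR² = (26.6)(0.603)² = 9.672 kg·m².
α = τ/I = 18.5/9.672 = 1.913 rad/s².
θ = ½αt² = ½(1.913)(5.05)² = 24.39 rad.
Revolutions = θ/(2π) = 3.882.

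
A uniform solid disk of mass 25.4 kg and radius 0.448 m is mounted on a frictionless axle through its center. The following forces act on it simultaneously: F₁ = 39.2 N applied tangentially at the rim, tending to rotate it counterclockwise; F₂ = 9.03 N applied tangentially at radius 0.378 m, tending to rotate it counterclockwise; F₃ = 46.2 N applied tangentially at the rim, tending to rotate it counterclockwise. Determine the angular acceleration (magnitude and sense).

α ≈ 16.3 rad/s², counterclockwise

I = ½MR² = (1/2)(25.4)(0.448)² = 2.549 kg·m².
Taking counterclockwise as positive: τ₁ = +(39.2)(0.448) = +17.56 N·m; τ₂ = +(9.03)(0.378) = +3.413 N·m; τ₃ = +(46.2)(0.448) = +20.70 N·m.
Net torque τ = 41.67 N·m.
α = τ/I = 41.67/2.549 = 16.35 rad/s².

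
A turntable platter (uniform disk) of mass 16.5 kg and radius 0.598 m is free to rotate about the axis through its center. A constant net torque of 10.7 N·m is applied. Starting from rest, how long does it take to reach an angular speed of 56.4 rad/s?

t ≈ 15.6 s

I = ½MR² = (1/2)(16.5)(0.598)² = 2.950 kg·m².
α = τ/I = 10.7/2.950 = 3.627 rad/s².
ω = αt ⇒ t = ω/α = 56.4/3.627 = 15.55 s.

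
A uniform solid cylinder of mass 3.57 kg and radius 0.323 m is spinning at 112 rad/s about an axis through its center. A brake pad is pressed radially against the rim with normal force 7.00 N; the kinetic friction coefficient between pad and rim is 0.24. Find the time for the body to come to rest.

t ≈ 38.4 s

I = ½MR² = (1/2)(3.57)(0.323)² = 0.1862 kg·m².
Friction force f = μN = (0.24)(7.00) = 1.680 N at the rim; torque magnitude τ = fR = 0.5426 N·m, opposing ω.
|α| = τ/I = 0.5426/0.1862 = 2.914 rad/s² (deceleration).
0 = ω₀ − |α|t ⇒ t = ω₀/|α| = 112/2.914 = 38.44 s.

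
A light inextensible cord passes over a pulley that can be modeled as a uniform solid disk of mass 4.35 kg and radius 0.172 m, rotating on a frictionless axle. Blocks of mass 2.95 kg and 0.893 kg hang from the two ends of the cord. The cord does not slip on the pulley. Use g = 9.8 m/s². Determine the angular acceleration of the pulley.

α ≈ 19.5 rad/s²

I = ½MR² = (1/2)(4.35)(0.172)² = 0.06435 kg·m².
Heavier block: m₁g − T₁ = m₁a. Lighter block: T₂ − m₂g = m₂a.
Pulley: (T₁ − T₂)R = Iα = I(a/R), so T₁ − T₂ = (I/R²)a = (1/2)M_p a = 2.175·a.
Adding the three: (m₁ − m₂)g = (m₁ + m₂ + 2.175)a, so a = (2.95 − 0.893)(9.8)/(2.95 + 0.893 + 2.175) = 3.350 m/s².
α = a/R = 3.350/0.172 = 19.48 rad/s².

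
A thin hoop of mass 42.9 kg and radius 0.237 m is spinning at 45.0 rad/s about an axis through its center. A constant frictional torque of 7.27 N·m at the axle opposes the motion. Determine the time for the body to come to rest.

I = MR² = (42.9)(0.237)² = 2.410 kg·m².
The net torque has magnitude 7.27 N·m, opposing ω.
|α| = τ/I = 7.270/2.410 = 3.017 rad/s² (deceleration).
0 = ω₀ − |α|t ⇒ t = ω₀/|α| = 45.0/3.017 = 14.92 s.

t ≈ 14.9 s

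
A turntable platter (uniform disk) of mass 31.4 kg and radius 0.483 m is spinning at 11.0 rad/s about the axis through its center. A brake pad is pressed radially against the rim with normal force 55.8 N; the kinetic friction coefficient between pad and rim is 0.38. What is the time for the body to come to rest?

t ≈ 3.93 s

I = ½MR² = (1/2)(31.4)(0.483)² = 3.663 kg·m².
Friction force f = μN = (0.38)(55.8) = 21.20 N at the rim; torque magnitude τ = fR = 10.24 N·m, opposing ω.
|α| = τ/I = 10.24/3.663 = 2.796 rad/s² (deceleration).
0 = ω₀ − |α|t ⇒ t = ω₀/|α| = 11.0/2.796 = 3.934 s.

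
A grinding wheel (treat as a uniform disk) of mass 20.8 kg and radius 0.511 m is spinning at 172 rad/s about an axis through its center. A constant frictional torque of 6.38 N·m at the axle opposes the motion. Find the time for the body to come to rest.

t ≈ 73.2 s

I = ½MR² = (1/2)(20.8)(0.511)² = 2.716 kg·m².
The net torque has magnitude 6.38 N·m, opposing ω.
|α| = τ/I = 6.380/2.716 = 2.349 rad/s² (deceleration).
0 = ω₀ − |α|t ⇒ t = ω₀/|α| = 172/2.349 = 73.21 s.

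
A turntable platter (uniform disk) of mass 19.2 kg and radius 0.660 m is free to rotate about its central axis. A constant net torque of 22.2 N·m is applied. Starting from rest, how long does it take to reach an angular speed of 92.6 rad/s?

t ≈ 17.4 s

I = ½MR² = (1/2)(19.2)(0.660)² = 4.182 kg·m².
α = τ/I = 22.2/4.182 = 5.309 rad/s².
ω = αt ⇒ t = ω/α = 92.6/5.309 = 17.44 s.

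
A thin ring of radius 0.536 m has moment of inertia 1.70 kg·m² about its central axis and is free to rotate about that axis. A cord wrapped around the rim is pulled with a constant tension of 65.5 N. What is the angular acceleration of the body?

α ≈ 20.7 rad/s²

τ = F R = (65.5)(0.536) = 35.11 N·m.
From τ = Iα: α = 35.11/1.700 = 20.65 rad/s².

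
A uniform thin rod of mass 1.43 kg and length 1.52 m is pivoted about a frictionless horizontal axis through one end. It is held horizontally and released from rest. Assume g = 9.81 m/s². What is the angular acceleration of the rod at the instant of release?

α ≈ 9.68 rad/s²

About the pivot, I = (1/3)ML² = (1/3)(1.43)(1.52)² = 1.101 kg·m².
The weight acts at the center, a distance L/2 = 0.7600 m from the pivot; τ = Mg(L/2) = 10.66 N·m.
α = τ/I = 10.66/1.101 = 9.681 rad/s².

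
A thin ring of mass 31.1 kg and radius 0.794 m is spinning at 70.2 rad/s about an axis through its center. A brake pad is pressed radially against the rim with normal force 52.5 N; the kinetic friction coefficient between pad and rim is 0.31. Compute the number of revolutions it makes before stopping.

≈ 595 revolutions

I = MR² = (31.1)(0.794)² = 19.61 kg·m².
Friction force f = μN = (0.31)(52.5) = 16.27 N at the rim; torque magnitude τ = fR = 12.92 N·m, opposing ω.
|α| = τ/I = 12.92/19.61 = 0.6591 rad/s² (deceleration).
ω² = ω₀² − 2|α|θ with ω = 0 ⇒ θ = ω₀²/(2|α|) = 3739 rad = 595.0 rev.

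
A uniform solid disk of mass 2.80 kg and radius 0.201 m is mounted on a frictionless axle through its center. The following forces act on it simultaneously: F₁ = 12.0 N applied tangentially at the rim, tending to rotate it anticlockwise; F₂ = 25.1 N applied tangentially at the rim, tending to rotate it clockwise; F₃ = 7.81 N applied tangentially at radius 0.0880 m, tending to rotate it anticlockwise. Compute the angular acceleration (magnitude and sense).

I = ½MR² = (1/2)(2.80)(0.201)² = 0.05656 kg·m².
Taking anticlockwise as positive: τ₁ = +(12.0)(0.201) = +2.412 N·m; τ₂ = −(25.1)(0.201) = −5.045 N·m; τ₃ = +(7.81)(0.0880) = +0.6873 N·m.
Net torque τ = -1.946 N·m.
α = τ/I = -1.946/0.05656 = -34.40 rad/s².

α ≈ 34.4 rad/s², clockwise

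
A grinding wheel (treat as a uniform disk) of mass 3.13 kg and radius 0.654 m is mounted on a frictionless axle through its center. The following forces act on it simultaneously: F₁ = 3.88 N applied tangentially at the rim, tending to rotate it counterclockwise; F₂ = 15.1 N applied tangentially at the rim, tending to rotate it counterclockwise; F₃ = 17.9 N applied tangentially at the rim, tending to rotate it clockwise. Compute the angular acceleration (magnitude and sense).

α ≈ 1.06 rad/s², counterclockwise

I = ½MR² = (1/2)(3.13)(0.654)² = 0.6694 kg·m².
Taking counterclockwise as positive: τ₁ = +(3.88)(0.654) = +2.538 N·m; τ₂ = +(15.1)(0.654) = +9.875 N·m; τ₃ = −(17.9)(0.654) = −11.71 N·m.
Net torque τ = 0.7063 N·m.
α = τ/I = 0.7063/0.6694 = 1.055 rad/s².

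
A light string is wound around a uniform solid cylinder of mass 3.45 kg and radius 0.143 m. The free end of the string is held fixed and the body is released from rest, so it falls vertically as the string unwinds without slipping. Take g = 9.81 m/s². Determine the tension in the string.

T ≈ 11.3 N

Translation: Mg − T = Ma. Rotation about the center: TR = Iα with I = ½MR².
With a = αR: T = (I/R²)a = (1/2)M a, so Mg = (1 + 0.5000)Ma.
a = g/(1 + 0.5000) = 9.81/1.500 = 6.540 m/s².
T = 0.5000·M·a = (0.5000)(3.45)(6.540) = 11.28 N.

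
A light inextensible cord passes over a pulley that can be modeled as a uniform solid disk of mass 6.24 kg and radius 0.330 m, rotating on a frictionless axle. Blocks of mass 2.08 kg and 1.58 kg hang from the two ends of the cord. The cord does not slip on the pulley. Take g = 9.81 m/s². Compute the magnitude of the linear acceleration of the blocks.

a ≈ 0.723 m/s²

I = ½MR² = (1/2)(6.24)(0.330)² = 0.3398 kg·m².
Heavier block: m₁g − T₁ = m₁a. Lighter block: T₂ − m₂g = m₂a.
Pulley: (T₁ − T₂)R = Iα = I(a/R), so T₁ − T₂ = (I/R²)a = (1/2)M_p a = 3.120·a.
Adding the three: (m₁ − m₂)g = (m₁ + m₂ + 3.120)a, so a = (2.08 − 1.58)(9.81)/(2.08 + 1.58 + 3.120) = 0.7235 m/s².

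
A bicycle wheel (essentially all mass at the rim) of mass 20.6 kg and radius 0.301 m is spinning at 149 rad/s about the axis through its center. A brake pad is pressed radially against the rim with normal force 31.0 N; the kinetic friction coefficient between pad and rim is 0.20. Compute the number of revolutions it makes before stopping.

≈ 1770 revolutions

I = MR² = (20.6)(0.301)² = 1.866 kg·m².
Friction force f = μN = (0.20)(31.0) = 6.200 N at the rim; torque magnitude τ = fR = 1.866 N·m, opposing ω.
|α| = τ/I = 1.866/1.866 = 0.9999 rad/s² (deceleration).
ω² = ω₀² − 2|α|θ with ω = 0 ⇒ θ = ω₀²/(2|α|) = 11100 rad = 1767 rev.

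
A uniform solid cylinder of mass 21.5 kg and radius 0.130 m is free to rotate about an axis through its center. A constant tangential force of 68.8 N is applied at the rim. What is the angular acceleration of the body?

α ≈ 49.2 rad/s²

I = ½MR² = (1/2)(21.5)(0.130)² = 0.1817 kg·m².
τ = F R = (68.8)(0.130) = 8.944 N·m.
From τ = Iα: α = 8.944/0.1817 = 49.23 rad/s².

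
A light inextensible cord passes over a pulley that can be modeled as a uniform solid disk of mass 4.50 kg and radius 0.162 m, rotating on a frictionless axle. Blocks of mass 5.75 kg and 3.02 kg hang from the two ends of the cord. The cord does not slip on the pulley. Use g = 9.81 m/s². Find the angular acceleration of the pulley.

α ≈ 15.0 rad/s²

I = ½MR² = (1/2)(4.50)(0.162)² = 0.05905 kg·m².
Heavier block: m₁g − T₁ = m₁a. Lighter block: T₂ − m₂g = m₂a.
Pulley: (T₁ − T₂)R = Iα = I(a/R), so T₁ − T₂ = (I/R²)a = (1/2)M_p a = 2.250·a.
Adding the three: (m₁ − m₂)g = (m₁ + m₂ + 2.250)a, so a = (5.75 − 3.02)(9.81)/(5.75 + 3.02 + 2.250) = 2.430 m/s².
α = a/R = 2.430/0.162 = 15.00 rad/s².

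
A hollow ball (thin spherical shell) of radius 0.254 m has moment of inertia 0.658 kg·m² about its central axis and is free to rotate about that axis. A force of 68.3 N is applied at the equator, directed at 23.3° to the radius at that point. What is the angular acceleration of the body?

α ≈ 10.4 rad/s²

Only the tangential component produces torque: τ = F R sinθ = (68.3)(0.254) sin 23.3° = 6.862 N·m.
From τ = Iα: α = 6.862/0.6580 = 10.43 rad/s².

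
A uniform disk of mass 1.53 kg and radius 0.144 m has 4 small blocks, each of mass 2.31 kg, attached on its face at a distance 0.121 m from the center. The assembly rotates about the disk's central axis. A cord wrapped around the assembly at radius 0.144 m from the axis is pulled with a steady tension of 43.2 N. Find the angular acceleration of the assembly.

α ≈ 41.2 rad/s²

I_disk = ½MR² = ½(1.53)(0.144)² = 0.01586 kg·m².
I_blocks = 4·m·r² = 4(2.31)(0.121)² = 0.1353 kg·m².
Total I = 0.1511 kg·m².
τ = F r = (43.2)(0.144) = 6.221 N·m.
α = τ/I = 6.221/0.1511 = 41.16 rad/s².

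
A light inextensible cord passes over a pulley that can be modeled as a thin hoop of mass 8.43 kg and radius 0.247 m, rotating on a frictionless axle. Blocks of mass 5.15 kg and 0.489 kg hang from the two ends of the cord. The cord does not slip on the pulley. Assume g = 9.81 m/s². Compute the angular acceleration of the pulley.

I = MR² = (8.43)(0.247)² = 0.5143 kg·m².
Heavier block: m₁g − T₁ = m₁a. Lighter block: T₂ − m₂g = m₂a.
Pulley: (T₁ − T₂)R = Iα = I(a/R), so T₁ − T₂ = (I/R²)a = 1·M_p a = 8.430·a.
Adding the three: (m₁ − m₂)g = (m₁ + m₂ + 8.430)a, so a = (5.15 − 0.489)(9.81)/(5.15 + 0.489 + 8.430) = 3.250 m/s².
α = a/R = 3.250/0.247 = 13.16 rad/s².

α ≈ 13.2 rad/s²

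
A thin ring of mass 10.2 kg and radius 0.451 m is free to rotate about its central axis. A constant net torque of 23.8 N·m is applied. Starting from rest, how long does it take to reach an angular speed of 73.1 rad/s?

I = MR² = (10.2)(0.451)² = 2.075 kg·m².
α = τ/I = 23.8/2.075 = 11.47 rad/s².
ω = αt ⇒ t = ω/α = 73.1/11.47 = 6.372 s.

t ≈ 6.37 s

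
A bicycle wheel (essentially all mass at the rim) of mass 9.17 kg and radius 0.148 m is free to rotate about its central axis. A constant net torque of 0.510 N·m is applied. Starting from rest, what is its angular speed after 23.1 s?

I = MR² = (9.17)(0.148)² = 0.2009 kg·m².
α = τ/I = 0.510/0.2009 = 2.539 rad/s².
ω = ω₀ + αt = 0 + (2.539)(23.1) = 58.65 rad/s.

ω ≈ 58.7 rad/s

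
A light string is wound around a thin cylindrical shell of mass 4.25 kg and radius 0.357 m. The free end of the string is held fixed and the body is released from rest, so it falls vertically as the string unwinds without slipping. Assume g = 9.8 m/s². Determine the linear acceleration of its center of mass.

Translation: Mg − T = Ma. Rotation about the center: TR = Iα with I = MR².
With a = αR: T = (I/R²)a = M a, so Mg = (1 + 1.000)Ma.
a = g/(1 + 1.000) = 9.8/2.000 = 4.900 m/s².

a ≈ 4.90 m/s²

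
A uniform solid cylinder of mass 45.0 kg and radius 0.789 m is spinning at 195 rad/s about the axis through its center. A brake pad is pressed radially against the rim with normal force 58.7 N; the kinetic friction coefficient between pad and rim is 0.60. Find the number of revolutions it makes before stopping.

I = ½MR² = (1/2)(45.0)(0.789)² = 14.01 kg·m².
Friction force f = μN = (0.60)(58.7) = 35.22 N at the rim; torque magnitude τ = fR = 27.79 N·m, opposing ω.
|α| = τ/I = 27.79/14.01 = 1.984 rad/s² (deceleration).
ω² = ω₀² − 2|α|θ with ω = 0 ⇒ θ = ω₀²/(2|α|) = 9583 rad = 1525 rev.

≈ 1530 revolutions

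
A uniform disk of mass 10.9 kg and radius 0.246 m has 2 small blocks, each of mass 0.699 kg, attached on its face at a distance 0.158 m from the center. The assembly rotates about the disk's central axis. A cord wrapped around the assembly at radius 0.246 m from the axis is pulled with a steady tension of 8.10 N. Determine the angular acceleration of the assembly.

I_disk = ½MR² = ½(10.9)(0.246)² = 0.3298 kg·m².
I_blocks = 2·m·r² = 2(0.699)(0.158)² = 0.03490 kg·m².
Total I = 0.3647 kg·m².
τ = F r = (8.10)(0.246) = 1.993 N·m.
α = τ/I = 1.993/0.3647 = 5.463 rad/s².

α ≈ 5.46 rad/s²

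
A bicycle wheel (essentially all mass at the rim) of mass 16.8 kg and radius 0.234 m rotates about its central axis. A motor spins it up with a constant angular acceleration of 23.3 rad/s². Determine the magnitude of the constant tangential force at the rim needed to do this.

F ≈ 91.6 N

I = MR² = (16.8)(0.234)² = 0.9199 kg·m².
The required torque is τ = Iα = (0.9199)(23.30) = 21.43 N·m.
A tangential force at the rim gives τ = FR, so F = τ/R = 21.43/0.234 = 91.60 N.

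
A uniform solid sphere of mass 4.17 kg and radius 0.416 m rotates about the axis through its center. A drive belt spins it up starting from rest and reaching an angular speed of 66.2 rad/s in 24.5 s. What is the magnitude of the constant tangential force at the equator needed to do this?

I = (2/5)MR² = (2/5)(4.17)(0.416)² = 0.2887 kg·m².
α = Δω/Δt = (66.2 − 0)/24.5 = 2.702 rad/s².
The required torque is τ = Iα = (0.2887)(2.702) = 0.7800 N·m.
A tangential force at the equator gives τ = FR, so F = τ/R = 0.7800/0.416 = 1.875 N.

F ≈ 1.87 N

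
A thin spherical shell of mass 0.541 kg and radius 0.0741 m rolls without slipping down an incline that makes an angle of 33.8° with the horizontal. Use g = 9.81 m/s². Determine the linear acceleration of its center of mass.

a ≈ 3.27 m/s²

Translation along the incline: Mg sinθ − f = Ma.
Rotation about the center: fR = Iα with I = (2/3)MR². No-slip gives a = αR, so f = (I/R²)a = (2/3)M a.
Substituting: Mg sinθ = (1 + 0.6667)Ma, so a = g sinθ/(1 + 0.6667) = (9.81) sin 33.8° / 1.667 = 3.274 m/s².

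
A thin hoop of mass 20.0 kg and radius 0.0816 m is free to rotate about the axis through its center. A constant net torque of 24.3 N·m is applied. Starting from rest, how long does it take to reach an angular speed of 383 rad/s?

t ≈ 2.10 s

I = MR² = (20.0)(0.0816)² = 0.1332 kg·m².
α = τ/I = 24.3/0.1332 = 182.5 rad/s².
ω = αt ⇒ t = ω/α = 383/182.5 = 2.099 s.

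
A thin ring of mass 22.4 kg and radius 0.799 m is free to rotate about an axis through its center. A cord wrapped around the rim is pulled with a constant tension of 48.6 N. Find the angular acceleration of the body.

α ≈ 2.72 rad/s²

I = MR² = (22.4)(0.799)² = 14.30 kg·m².
τ = F R = (48.6)(0.799) = 38.83 N·m.
Newton's second law for rotation, τ = Iα, gives α = τ/I = 38.83/14.30 = 2.715 rad/s².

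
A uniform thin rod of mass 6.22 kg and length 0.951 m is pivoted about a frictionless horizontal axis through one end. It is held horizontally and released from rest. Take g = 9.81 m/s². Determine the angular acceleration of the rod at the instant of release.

About the pivot, I = (1/3)ML² = (1/3)(6.22)(0.951)² = 1.875 kg·m².
The weight acts at the center, a distance L/2 = 0.4755 m from the pivot; τ = Mg(L/2) = 29.01 N·m.
α = τ/I = 29.01/1.875 = 15.47 rad/s².

α ≈ 15.5 rad/s²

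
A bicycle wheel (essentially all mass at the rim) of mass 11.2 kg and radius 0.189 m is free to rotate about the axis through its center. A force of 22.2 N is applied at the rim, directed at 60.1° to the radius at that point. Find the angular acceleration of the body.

α ≈ 9.09 rad/s²

I = MR² = (11.2)(0.189)² = 0.4001 kg·m².
Only the tangential component produces torque: τ = F R sinθ = (22.2)(0.189) sin 60.1° = 3.637 N·m.
Newton's second law for rotation, τ = Iα, gives α = τ/I = 3.637/0.4001 = 9.092 rad/s².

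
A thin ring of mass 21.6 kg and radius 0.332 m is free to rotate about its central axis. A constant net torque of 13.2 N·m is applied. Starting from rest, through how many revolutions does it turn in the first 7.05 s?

≈ 21.9 revolutions

I = MR² = (21.6)(0.332)² = 2.381 kg·m².
α = τ/I = 13.2/2.381 = 5.544 rad/s².
θ = ½αt² = ½(5.544)(7.05)² = 137.8 rad.
Revolutions = θ/(2π) = 21.93.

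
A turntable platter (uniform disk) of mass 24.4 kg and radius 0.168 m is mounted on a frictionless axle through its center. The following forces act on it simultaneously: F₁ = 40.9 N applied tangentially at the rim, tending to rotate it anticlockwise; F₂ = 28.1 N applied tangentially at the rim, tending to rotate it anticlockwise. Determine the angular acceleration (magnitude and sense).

I = ½MR² = (1/2)(24.4)(0.168)² = 0.3443 kg·m².
Taking anticlockwise as positive: τ₁ = +(40.9)(0.168) = +6.871 N·m; τ₂ = +(28.1)(0.168) = +4.721 N·m.
Net torque τ = 11.59 N·m.
α = τ/I = 11.59/0.3443 = 33.67 rad/s².

α ≈ 33.7 rad/s², anticlockwise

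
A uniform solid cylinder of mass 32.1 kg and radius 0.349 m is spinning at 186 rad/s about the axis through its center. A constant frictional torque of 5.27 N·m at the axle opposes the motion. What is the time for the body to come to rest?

t ≈ 69.0 s

I = ½MR² = (1/2)(32.1)(0.349)² = 1.955 kg·m².
The net torque has magnitude 5.27 N·m, opposing ω.
|α| = τ/I = 5.270/1.955 = 2.696 rad/s² (deceleration).
0 = ω₀ − |α|t ⇒ t = ω₀/|α| = 186/2.696 = 69.00 s.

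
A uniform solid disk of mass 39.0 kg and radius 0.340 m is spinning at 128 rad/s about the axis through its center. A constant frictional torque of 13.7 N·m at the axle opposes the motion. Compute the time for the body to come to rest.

t ≈ 21.1 s

I = ½MR² = (1/2)(39.0)(0.340)² = 2.254 kg·m².
The net torque has magnitude 13.7 N·m, opposing ω.
|α| = τ/I = 13.70/2.254 = 6.078 rad/s² (deceleration).
0 = ω₀ − |α|t ⇒ t = ω₀/|α| = 128/6.078 = 21.06 s.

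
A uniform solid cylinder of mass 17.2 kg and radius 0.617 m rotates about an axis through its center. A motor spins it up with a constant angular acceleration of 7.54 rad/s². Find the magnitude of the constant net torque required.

I = ½MR² = (1/2)(17.2)(0.617)² = 3.274 kg·m².
τ = Iα = (3.274)(7.540) = 24.69 N·m.

τ ≈ 24.7 N·m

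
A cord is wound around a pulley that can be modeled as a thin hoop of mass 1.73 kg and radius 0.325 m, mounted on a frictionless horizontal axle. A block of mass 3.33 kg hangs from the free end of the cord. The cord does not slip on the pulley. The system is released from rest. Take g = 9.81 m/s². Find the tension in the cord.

T ≈ 11.2 N

I = MR² = (1.73)(0.325)² = 0.1827 kg·m².
Block: mg − T = ma. Pulley: TR = Iα. No-slip: a = αR, so T = (I/R²)a = 1.730·a.
Then mg = (m + 1.730)a, so a = (3.33)(9.81)/(3.33 + 1.730) = 6.456 m/s².
T = 1.730·a = 11.17 N.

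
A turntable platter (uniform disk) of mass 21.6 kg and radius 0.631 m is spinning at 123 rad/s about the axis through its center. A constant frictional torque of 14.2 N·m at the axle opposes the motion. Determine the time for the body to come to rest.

t ≈ 37.2 s

I = ½MR² = (1/2)(21.6)(0.631)² = 4.300 kg·m².
The net torque has magnitude 14.2 N·m, opposing ω.
|α| = τ/I = 14.20/4.300 = 3.302 rad/s² (deceleration).
0 = ω₀ − |α|t ⇒ t = ω₀/|α| = 123/3.302 = 37.25 s.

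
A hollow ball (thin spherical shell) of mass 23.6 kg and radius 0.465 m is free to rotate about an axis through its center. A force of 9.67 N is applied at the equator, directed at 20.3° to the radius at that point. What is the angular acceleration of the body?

I = (2/3)MR² = (2/3)(23.6)(0.465)² = 3.402 kg·m².
Only the tangential component produces torque: τ = F R sinθ = (9.67)(0.465) sin 20.3° = 1.560 N·m.
Newton's second law for rotation, τ = Iα, gives α = τ/I = 1.560/3.402 = 0.4586 rad/s².

α ≈ 0.459 rad/s²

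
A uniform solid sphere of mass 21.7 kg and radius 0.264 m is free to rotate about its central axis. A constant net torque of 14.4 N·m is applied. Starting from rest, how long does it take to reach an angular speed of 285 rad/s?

t ≈ 12.0 s

I = (2/5)MR² = (2/5)(21.7)(0.264)² = 0.6050 kg·m².
α = τ/I = 14.4/0.6050 = 23.80 rad/s².
ω = αt ⇒ t = ω/α = 285/23.80 = 11.97 s.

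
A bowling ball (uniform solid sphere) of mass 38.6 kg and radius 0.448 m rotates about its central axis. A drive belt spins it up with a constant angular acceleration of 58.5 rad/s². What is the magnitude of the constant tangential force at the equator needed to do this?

I = (2/5)MR² = (2/5)(38.6)(0.448)² = 3.099 kg·m².
The required torque is τ = Iα = (3.099)(58.50) = 181.3 N·m.
A tangential force at the equator gives τ = FR, so F = τ/R = 181.3/0.448 = 404.7 N.

F ≈ 405 N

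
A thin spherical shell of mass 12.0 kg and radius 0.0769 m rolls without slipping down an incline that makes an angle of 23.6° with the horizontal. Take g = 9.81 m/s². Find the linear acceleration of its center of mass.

Translation along the incline: Mg sinθ − f = Ma.
Rotation about the center: fR = Iα with I = (2/3)MR². No-slip gives a = αR, so f = (I/R²)a = (2/3)M a.
Substituting: Mg sinθ = (1 + 0.6667)Ma, so a = g sinθ/(1 + 0.6667) = (9.81) sin 23.6° / 1.667 = 2.356 m/s².

a ≈ 2.36 m/s²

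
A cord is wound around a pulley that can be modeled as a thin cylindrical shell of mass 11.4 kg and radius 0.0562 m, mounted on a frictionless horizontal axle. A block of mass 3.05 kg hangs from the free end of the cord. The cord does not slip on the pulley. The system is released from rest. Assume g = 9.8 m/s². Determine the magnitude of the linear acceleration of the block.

a ≈ 2.07 m/s²

I = MR² = (11.4)(0.0562)² = 0.03601 kg·m².
Block: mg − T = ma. Pulley: TR = Iα. No-slip: a = αR, so T = (I/R²)a = 11.40·a.
Then mg = (m + 11.40)a, so a = (3.05)(9.8)/(3.05 + 11.40) = 2.069 m/s².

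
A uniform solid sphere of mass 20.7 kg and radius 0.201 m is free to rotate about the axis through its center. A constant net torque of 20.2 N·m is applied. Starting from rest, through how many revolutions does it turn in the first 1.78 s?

≈ 15.2 revolutions

I = (2/5)MR² = (2/5)(20.7)(0.201)² = 0.3345 kg·m².
α = τ/I = 20.2/0.3345 = 60.38 rad/s².
θ = ½αt² = ½(60.38)(1.78)² = 95.66 rad.
Revolutions = θ/(2π) = 15.23.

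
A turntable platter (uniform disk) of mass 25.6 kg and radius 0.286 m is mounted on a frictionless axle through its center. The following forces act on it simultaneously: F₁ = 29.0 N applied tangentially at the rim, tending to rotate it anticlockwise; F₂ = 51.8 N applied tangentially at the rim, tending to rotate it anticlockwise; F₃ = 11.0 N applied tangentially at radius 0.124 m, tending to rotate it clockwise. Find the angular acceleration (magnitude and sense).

I = ½MR² = (1/2)(25.6)(0.286)² = 1.047 kg·m².
Taking anticlockwise as positive: τ₁ = +(29.0)(0.286) = +8.294 N·m; τ₂ = +(51.8)(0.286) = +14.81 N·m; τ₃ = −(11.0)(0.124) = −1.364 N·m.
Net torque τ = 21.74 N·m.
α = τ/I = 21.74/1.047 = 20.77 rad/s².

α ≈ 20.8 rad/s², anticlockwise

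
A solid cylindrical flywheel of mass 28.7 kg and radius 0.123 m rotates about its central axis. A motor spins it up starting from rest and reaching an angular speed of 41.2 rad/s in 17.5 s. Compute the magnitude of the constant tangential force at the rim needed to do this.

F ≈ 4.16 N

I = ½MR² = (1/2)(28.7)(0.123)² = 0.2171 kg·m².
α = Δω/Δt = (41.2 − 0)/17.5 = 2.354 rad/s².
The required torque is τ = Iα = (0.2171)(2.354) = 0.5111 N·m.
A tangential force at the rim gives τ = FR, so F = τ/R = 0.5111/0.123 = 4.155 N.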